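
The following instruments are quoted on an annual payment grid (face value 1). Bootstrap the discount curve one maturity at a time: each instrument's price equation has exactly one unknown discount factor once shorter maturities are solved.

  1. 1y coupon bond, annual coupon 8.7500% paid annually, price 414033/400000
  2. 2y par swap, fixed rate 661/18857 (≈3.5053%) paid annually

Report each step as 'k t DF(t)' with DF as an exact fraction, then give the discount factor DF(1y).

step 1 [1y] bond c/1=7/80: DF=(414033/400000 − 7/80·(0))/(1+7/80) = 4759/5000 ≈ 0.951800
step 2 [2y] swap r/1=661/18857: DF=(1 − 661/18857·(0.951800))/(1+661/18857) = 9339/10000 ≈ 0.933900

1 1 4759/5000
2 2 9339/10000
DF(1y) = 4759/5000 ≈ 0.951800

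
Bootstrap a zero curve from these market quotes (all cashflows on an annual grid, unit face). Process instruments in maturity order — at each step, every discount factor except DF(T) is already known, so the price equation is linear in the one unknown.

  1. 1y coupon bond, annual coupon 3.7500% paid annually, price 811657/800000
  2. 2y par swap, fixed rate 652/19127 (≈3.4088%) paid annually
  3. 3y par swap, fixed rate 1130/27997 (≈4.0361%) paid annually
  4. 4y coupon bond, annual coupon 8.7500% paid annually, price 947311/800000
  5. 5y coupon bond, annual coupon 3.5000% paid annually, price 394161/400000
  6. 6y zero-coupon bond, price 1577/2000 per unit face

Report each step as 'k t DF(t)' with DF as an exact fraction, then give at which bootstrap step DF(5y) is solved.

1 1 9779/10000
2 2 2337/2500
3 3 887/1000
4 4 2159/2500
5 5 4141/5000
6 6 1577/2000
DF(5y) is solved at step 5

step 1 [1y] bond c/1=3/80: DF=(811657/800000 − 3/80·(0))/(1+3/80) = 9779/10000 ≈ 0.977900
step 2 [2y] swap r/1=652/19127: DF=(1 − 652/19127·(0.977900))/(1+652/19127) = 2337/2500 ≈ 0.934800
step 3 [3y] swap r/1=1130/27997: DF=(1 − 1130/27997·(0.977900+0.934800))/(1+1130/27997) = 887/1000 ≈ 0.887000
step 4 [4y] bond c/1=7/80: DF=(947311/800000 − 7/80·(0.977900+0.934800+0.887000))/(1+7/80) = 2159/2500 ≈ 0.863600
step 5 [5y] bond c/1=7/200: DF=(394161/400000 − 7/200·(0.977900+0.934800+0.887000+0.863600))/(1+7/200) = 4141/5000 ≈ 0.828200
step 6 [6y] zero: DF = P = 1577/2000 ≈ 0.788500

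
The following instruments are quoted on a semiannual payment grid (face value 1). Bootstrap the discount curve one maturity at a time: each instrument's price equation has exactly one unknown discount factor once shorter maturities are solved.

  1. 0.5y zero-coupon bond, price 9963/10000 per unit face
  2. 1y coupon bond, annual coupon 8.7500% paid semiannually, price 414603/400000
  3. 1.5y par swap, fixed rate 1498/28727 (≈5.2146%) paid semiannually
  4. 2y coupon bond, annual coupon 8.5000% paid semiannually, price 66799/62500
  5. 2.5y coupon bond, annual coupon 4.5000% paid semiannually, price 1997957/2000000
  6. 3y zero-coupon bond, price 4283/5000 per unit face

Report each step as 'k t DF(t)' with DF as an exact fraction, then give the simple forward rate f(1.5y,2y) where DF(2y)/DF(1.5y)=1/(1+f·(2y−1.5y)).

1 1/2 9963/10000
2 1 9513/10000
3 3/2 9251/10000
4 2 9081/10000
5 5/2 4469/5000
6 3 4283/5000
f(1.5y,2y) = ((9251/10000)/(9081/10000) − 1)/(1/2) = 340/9081 ≈ 3.7441%

step 1 [0.5y] zero: DF = P = 9963/10000 ≈ 0.996300
step 2 [1y] bond c/2=7/160: DF=(414603/400000 − 7/160·(0.996300))/(1+7/160) = 9513/10000 ≈ 0.951300
step 3 [1.5y] swap r/2=749/28727: DF=(1 − 749/28727·(0.996300+0.951300))/(1+749/28727) = 9251/10000 ≈ 0.925100
step 4 [2y] bond c/2=17/400: DF=(66799/62500 − 17/400·(0.996300+0.951300+0.925100))/(1+17/400) = 9081/10000 ≈ 0.908100
step 5 [2.5y] bond c/2=9/400: DF=(1997957/2000000 − 9/400·(0.996300+0.951300+0.925100+0.908100))/(1+9/400) = 4469/5000 ≈ 0.893800
step 6 [3y] zero: DF = P = 4283/5000 ≈ 0.856600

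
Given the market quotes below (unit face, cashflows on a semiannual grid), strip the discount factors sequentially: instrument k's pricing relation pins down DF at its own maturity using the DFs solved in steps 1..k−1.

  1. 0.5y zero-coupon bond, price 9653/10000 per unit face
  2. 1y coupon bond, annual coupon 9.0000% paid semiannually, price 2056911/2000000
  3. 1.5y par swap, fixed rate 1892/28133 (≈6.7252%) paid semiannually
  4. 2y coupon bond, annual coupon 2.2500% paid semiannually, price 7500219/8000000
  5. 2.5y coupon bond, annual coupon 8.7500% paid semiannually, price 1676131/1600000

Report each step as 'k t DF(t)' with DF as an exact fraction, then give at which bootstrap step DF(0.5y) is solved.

1 1/2 9653/10000
2 1 4713/5000
3 3/2 4527/5000
4 2 4479/5000
5 5/2 4241/5000
DF(0.5y) is solved at step 1

step 1 [0.5y] zero: DF = P = 9653/10000 ≈ 0.965300
step 2 [1y] bond c/2=9/200: DF=(2056911/2000000 − 9/200·(0.965300))/(1+9/200) = 4713/5000 ≈ 0.942600
step 3 [1.5y] swap r/2=946/28133: DF=(1 − 946/28133·(0.965300+0.942600))/(1+946/28133) = 4527/5000 ≈ 0.905400
step 4 [2y] bond c/2=9/800: DF=(7500219/8000000 − 9/800·(0.965300+0.942600+0.905400))/(1+9/800) = 4479/5000 ≈ 0.895800
step 5 [2.5y] bond c/2=7/160: DF=(1676131/1600000 − 7/160·(0.965300+0.942600+0.905400+0.895800))/(1+7/160) = 4241/5000 ≈ 0.848200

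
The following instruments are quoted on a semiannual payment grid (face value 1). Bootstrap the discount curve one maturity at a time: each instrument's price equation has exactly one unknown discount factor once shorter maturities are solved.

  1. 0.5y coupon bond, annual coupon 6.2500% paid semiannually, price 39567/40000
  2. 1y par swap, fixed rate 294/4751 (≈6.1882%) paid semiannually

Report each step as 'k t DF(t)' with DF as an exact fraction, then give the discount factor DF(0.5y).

1 1/2 1199/1250
2 1 2353/2500
DF(0.5y) = 1199/1250 ≈ 0.959200

step 1 [0.5y] bond c/2=1/32: DF=(39567/40000 − 1/32·(0))/(1+1/32) = 1199/1250 ≈ 0.959200
step 2 [1y] swap r/2=147/4751: DF=(1 − 147/4751·(0.959200))/(1+147/4751) = 2353/2500 ≈ 0.941200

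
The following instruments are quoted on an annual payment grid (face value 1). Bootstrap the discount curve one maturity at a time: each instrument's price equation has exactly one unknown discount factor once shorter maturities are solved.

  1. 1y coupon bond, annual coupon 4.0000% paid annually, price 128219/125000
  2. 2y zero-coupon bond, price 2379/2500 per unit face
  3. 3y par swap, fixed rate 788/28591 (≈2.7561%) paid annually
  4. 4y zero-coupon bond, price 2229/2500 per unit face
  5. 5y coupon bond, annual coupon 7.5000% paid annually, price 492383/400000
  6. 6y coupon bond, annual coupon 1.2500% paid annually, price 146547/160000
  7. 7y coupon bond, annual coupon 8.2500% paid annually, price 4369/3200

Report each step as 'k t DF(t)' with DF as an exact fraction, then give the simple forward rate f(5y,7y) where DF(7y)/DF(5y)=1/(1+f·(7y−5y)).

1 1 9863/10000
2 2 2379/2500
3 3 2303/2500
4 4 2229/2500
5 5 4417/5000
6 6 4237/5000
7 7 1687/2000
f(5y,7y) = ((4417/5000)/(1687/2000) − 1)/(2) = 57/2410 ≈ 2.3651%

step 1 [1y] bond c/1=1/25: DF=(128219/125000 − 1/25·(0))/(1+1/25) = 9863/10000 ≈ 0.986300
step 2 [2y] zero: DF = P = 2379/2500 ≈ 0.951600
step 3 [3y] swap r/1=788/28591: DF=(1 − 788/28591·(0.986300+0.951600))/(1+788/28591) = 2303/2500 ≈ 0.921200
step 4 [4y] zero: DF = P = 2229/2500 ≈ 0.891600
step 5 [5y] bond c/1=3/40: DF=(492383/400000 − 3/40·(0.986300+0.951600+0.921200+0.891600))/(1+3/40) = 4417/5000 ≈ 0.883400
step 6 [6y] bond c/1=1/80: DF=(146547/160000 − 1/80·(0.986300+0.951600+0.921200+0.891600+0.883400))/(1+1/80) = 4237/5000 ≈ 0.847400
step 7 [7y] bond c/1=33/400: DF=(4369/3200 − 33/400·(0.986300+0.951600+0.921200+0.891600+0.883400+0.847400))/(1+33/400) = 1687/2000 ≈ 0.843500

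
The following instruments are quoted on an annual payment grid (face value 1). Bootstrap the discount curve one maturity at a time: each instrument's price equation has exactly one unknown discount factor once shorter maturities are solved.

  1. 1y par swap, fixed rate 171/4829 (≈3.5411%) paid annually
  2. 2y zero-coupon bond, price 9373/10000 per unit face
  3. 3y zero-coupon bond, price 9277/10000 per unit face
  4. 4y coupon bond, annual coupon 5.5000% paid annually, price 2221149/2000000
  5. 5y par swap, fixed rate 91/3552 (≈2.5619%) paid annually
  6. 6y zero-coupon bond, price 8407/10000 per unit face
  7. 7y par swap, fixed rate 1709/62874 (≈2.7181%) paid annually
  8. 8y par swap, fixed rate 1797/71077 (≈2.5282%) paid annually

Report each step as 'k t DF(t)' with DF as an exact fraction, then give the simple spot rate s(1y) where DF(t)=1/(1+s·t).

1 1 4829/5000
2 2 9373/10000
3 3 9277/10000
4 4 9051/10000
5 5 8817/10000
6 6 8407/10000
7 7 8291/10000
8 8 8203/10000
s(1y) = (1/(4829/5000) − 1)/(1) = 171/4829 ≈ 3.5411%

step 1 [1y] swap r/1=171/4829: DF=(1 − 171/4829·(0))/(1+171/4829) = 4829/5000 ≈ 0.965800
step 2 [2y] zero: DF = P = 9373/10000 ≈ 0.937300
step 3 [3y] zero: DF = P = 9277/10000 ≈ 0.927700
step 4 [4y] bond c/1=11/200: DF=(2221149/2000000 − 11/200·(0.965800+0.937300+0.927700))/(1+11/200) = 9051/10000 ≈ 0.905100
step 5 [5y] swap r/1=91/3552: DF=(1 − 91/3552·(0.965800+0.937300+0.927700+0.905100))/(1+91/3552) = 8817/10000 ≈ 0.881700
step 6 [6y] zero: DF = P = 8407/10000 ≈ 0.840700
step 7 [7y] swap r/1=1709/62874: DF=(1 − 1709/62874·(0.965800+0.937300+0.927700+0.905100+0.881700+0.840700))/(1+1709/62874) = 8291/10000 ≈ 0.829100
step 8 [8y] swap r/1=1797/71077: DF=(1 − 1797/71077·(0.965800+0.937300+0.927700+0.905100+0.881700+0.840700+0.829100))/(1+1797/71077) = 8203/10000 ≈ 0.820300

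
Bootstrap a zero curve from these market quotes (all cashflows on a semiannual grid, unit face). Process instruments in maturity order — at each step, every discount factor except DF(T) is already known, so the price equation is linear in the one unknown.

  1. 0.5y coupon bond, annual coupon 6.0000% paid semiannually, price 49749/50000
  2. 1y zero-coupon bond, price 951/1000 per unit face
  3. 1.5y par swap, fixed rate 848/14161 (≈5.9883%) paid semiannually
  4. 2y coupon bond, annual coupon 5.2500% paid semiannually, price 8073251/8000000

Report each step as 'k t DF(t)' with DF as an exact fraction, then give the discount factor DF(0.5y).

step 1 [0.5y] bond c/2=3/100: DF=(49749/50000 − 3/100·(0))/(1+3/100) = 483/500 ≈ 0.966000
step 2 [1y] zero: DF = P = 951/1000 ≈ 0.951000
step 3 [1.5y] swap r/2=424/14161: DF=(1 − 424/14161·(0.966000+0.951000))/(1+424/14161) = 572/625 ≈ 0.915200
step 4 [2y] bond c/2=21/800: DF=(8073251/8000000 − 21/800·(0.966000+0.951000+0.915200))/(1+21/800) = 9109/10000 ≈ 0.910900

1 1/2 483/500
2 1 951/1000
3 3/2 572/625
4 2 9109/10000
DF(0.5y) = 483/500 ≈ 0.966000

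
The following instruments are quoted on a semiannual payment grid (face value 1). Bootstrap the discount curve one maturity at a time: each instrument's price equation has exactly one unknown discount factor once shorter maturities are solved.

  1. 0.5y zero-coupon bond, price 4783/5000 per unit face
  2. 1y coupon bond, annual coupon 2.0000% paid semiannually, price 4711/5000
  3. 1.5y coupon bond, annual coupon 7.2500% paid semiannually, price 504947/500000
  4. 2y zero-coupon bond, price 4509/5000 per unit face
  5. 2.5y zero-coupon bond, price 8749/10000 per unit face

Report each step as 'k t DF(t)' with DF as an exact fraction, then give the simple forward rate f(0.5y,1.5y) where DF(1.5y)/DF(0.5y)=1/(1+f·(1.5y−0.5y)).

1 1/2 4783/5000
2 1 4617/5000
3 3/2 568/625
4 2 4509/5000
5 5/2 8749/10000
f(0.5y,1.5y) = ((4783/5000)/(568/625) − 1)/(1) = 239/4544 ≈ 5.2597%

step 1 [0.5y] zero: DF = P = 4783/5000 ≈ 0.956600
step 2 [1y] bond c/2=1/100: DF=(4711/5000 − 1/100·(0.956600))/(1+1/100) = 4617/5000 ≈ 0.923400
step 3 [1.5y] bond c/2=29/800: DF=(504947/500000 − 29/800·(0.956600+0.923400))/(1+29/800) = 568/625 ≈ 0.908800
step 4 [2y] zero: DF = P = 4509/5000 ≈ 0.901800
step 5 [2.5y] zero: DF = P = 8749/10000 ≈ 0.874900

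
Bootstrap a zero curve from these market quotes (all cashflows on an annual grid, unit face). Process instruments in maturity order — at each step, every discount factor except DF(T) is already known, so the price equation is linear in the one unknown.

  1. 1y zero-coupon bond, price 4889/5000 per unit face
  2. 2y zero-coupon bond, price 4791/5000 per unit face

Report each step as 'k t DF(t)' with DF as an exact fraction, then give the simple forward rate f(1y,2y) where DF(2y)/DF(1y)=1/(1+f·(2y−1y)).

1 1 4889/5000
2 2 4791/5000
f(1y,2y) = ((4889/5000)/(4791/5000) − 1)/(1) = 98/4791 ≈ 2.0455%

step 1 [1y] zero: DF = P = 4889/5000 ≈ 0.977800
step 2 [2y] zero: DF = P = 4791/5000 ≈ 0.958200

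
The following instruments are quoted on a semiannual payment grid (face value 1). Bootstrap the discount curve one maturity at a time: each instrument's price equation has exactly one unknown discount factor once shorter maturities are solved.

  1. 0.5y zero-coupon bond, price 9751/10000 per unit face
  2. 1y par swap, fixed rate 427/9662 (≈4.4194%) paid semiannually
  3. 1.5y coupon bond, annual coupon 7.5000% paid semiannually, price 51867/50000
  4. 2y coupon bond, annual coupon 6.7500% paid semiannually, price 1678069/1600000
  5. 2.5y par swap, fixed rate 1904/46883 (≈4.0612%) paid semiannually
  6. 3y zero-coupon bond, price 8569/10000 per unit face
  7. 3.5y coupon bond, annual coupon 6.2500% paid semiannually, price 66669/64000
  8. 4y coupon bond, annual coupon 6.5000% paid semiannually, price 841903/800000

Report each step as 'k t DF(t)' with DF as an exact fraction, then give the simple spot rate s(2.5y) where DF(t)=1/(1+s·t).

step 1 [0.5y] zero: DF = P = 9751/10000 ≈ 0.975100
step 2 [1y] swap r/2=427/19324: DF=(1 − 427/19324·(0.975100))/(1+427/19324) = 9573/10000 ≈ 0.957300
step 3 [1.5y] bond c/2=3/80: DF=(51867/50000 − 3/80·(0.975100+0.957300))/(1+3/80) = 93/100 ≈ 0.930000
step 4 [2y] bond c/2=27/800: DF=(1678069/1600000 − 27/800·(0.975100+0.957300+0.930000))/(1+27/800) = 9211/10000 ≈ 0.921100
step 5 [2.5y] swap r/2=952/46883: DF=(1 − 952/46883·(0.975100+0.957300+0.930000+0.921100))/(1+952/46883) = 1131/1250 ≈ 0.904800
step 6 [3y] zero: DF = P = 8569/10000 ≈ 0.856900
step 7 [3.5y] bond c/2=1/32: DF=(66669/64000 − 1/32·(0.975100+0.957300+0.930000+0.921100+0.904800+0.856900))/(1+1/32) = 8421/10000 ≈ 0.842100
step 8 [4y] bond c/2=13/400: DF=(841903/800000 − 13/400·(0.975100+0.957300+0.930000+0.921100+0.904800+0.856900+0.842100))/(1+13/400) = 4091/5000 ≈ 0.818200

1 1/2 9751/10000
2 1 9573/10000
3 3/2 93/100
4 2 9211/10000
5 5/2 1131/1250
6 3 8569/10000
7 7/2 8421/10000
8 4 4091/5000
s(2.5y) = (1/(1131/1250) − 1)/(5/2) = 238/5655 ≈ 4.2087%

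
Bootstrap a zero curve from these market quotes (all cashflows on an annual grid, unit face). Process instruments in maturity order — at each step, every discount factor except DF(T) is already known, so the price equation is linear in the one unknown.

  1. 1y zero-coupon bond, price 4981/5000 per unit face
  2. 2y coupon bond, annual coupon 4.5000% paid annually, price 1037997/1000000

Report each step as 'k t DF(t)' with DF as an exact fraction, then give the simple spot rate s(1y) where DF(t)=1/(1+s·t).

step 1 [1y] zero: DF = P = 4981/5000 ≈ 0.996200
step 2 [2y] bond c/1=9/200: DF=(1037997/1000000 − 9/200·(0.996200))/(1+9/200) = 594/625 ≈ 0.950400

1 1 4981/5000
2 2 594/625
s(1y) = (1/(4981/5000) − 1)/(1) = 19/4981 ≈ 0.3814%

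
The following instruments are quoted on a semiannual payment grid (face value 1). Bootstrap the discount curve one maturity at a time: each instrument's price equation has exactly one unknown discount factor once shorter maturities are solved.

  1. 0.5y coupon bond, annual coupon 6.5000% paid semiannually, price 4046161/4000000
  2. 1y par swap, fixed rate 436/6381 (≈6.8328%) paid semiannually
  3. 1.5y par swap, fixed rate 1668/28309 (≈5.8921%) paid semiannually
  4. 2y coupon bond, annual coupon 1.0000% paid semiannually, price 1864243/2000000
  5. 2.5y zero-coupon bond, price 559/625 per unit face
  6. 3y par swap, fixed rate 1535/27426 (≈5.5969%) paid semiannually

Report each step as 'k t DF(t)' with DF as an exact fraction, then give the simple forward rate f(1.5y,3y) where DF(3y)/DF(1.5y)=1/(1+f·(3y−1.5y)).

1 1/2 9797/10000
2 1 4673/5000
3 3/2 4583/5000
4 2 4567/5000
5 5/2 559/625
6 3 1693/2000
f(1.5y,3y) = ((4583/5000)/(1693/2000) − 1)/(3/2) = 1402/25395 ≈ 5.5208%

step 1 [0.5y] bond c/2=13/400: DF=(4046161/4000000 − 13/400·(0))/(1+13/400) = 9797/10000 ≈ 0.979700
step 2 [1y] swap r/2=218/6381: DF=(1 − 218/6381·(0.979700))/(1+218/6381) = 4673/5000 ≈ 0.934600
step 3 [1.5y] swap r/2=834/28309: DF=(1 − 834/28309·(0.979700+0.934600))/(1+834/28309) = 4583/5000 ≈ 0.916600
step 4 [2y] bond c/2=1/200: DF=(1864243/2000000 − 1/200·(0.979700+0.934600+0.916600))/(1+1/200) = 4567/5000 ≈ 0.913400
step 5 [2.5y] zero: DF = P = 559/625 ≈ 0.894400
step 6 [3y] swap r/2=1535/54852: DF=(1 − 1535/54852·(0.979700+0.934600+0.916600+0.913400+0.894400))/(1+1535/54852) = 1693/2000 ≈ 0.846500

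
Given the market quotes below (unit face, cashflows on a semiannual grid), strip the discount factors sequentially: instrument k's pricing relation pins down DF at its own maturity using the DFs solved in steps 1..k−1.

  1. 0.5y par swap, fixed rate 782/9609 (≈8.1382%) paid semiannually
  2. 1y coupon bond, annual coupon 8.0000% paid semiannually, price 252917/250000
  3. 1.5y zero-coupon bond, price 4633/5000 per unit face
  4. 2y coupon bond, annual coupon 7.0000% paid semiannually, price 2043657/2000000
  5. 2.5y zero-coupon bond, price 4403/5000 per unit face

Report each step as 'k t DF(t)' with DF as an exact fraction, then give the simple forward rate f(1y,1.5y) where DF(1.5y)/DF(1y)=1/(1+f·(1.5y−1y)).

step 1 [0.5y] swap r/2=391/9609: DF=(1 − 391/9609·(0))/(1+391/9609) = 9609/10000 ≈ 0.960900
step 2 [1y] bond c/2=1/25: DF=(252917/250000 − 1/25·(0.960900))/(1+1/25) = 4679/5000 ≈ 0.935800
step 3 [1.5y] zero: DF = P = 4633/5000 ≈ 0.926600
step 4 [2y] bond c/2=7/200: DF=(2043657/2000000 − 7/200·(0.960900+0.935800+0.926600))/(1+7/200) = 4459/5000 ≈ 0.891800
step 5 [2.5y] zero: DF = P = 4403/5000 ≈ 0.880600

1 1/2 9609/10000
2 1 4679/5000
3 3/2 4633/5000
4 2 4459/5000
5 5/2 4403/5000
f(1y,1.5y) = ((4679/5000)/(4633/5000) − 1)/(1/2) = 92/4633 ≈ 1.9858%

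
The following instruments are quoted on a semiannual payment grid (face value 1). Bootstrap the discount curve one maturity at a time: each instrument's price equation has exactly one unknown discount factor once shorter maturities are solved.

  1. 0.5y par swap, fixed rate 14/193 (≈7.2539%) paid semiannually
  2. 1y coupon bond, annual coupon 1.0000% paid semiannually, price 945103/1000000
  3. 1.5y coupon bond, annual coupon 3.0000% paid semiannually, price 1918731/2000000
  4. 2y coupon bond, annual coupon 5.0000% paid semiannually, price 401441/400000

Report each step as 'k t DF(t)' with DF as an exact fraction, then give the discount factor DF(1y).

1 1/2 193/200
2 1 2339/2500
3 3/2 9171/10000
4 2 569/625
DF(1y) = 2339/2500 ≈ 0.935600

step 1 [0.5y] swap r/2=7/193: DF=(1 − 7/193·(0))/(1+7/193) = 193/200 ≈ 0.965000
step 2 [1y] bond c/2=1/200: DF=(945103/1000000 − 1/200·(0.965000))/(1+1/200) = 2339/2500 ≈ 0.935600
step 3 [1.5y] bond c/2=3/200: DF=(1918731/2000000 − 3/200·(0.965000+0.935600))/(1+3/200) = 9171/10000 ≈ 0.917100
step 4 [2y] bond c/2=1/40: DF=(401441/400000 − 1/40·(0.965000+0.935600+0.917100))/(1+1/40) = 569/625 ≈ 0.910400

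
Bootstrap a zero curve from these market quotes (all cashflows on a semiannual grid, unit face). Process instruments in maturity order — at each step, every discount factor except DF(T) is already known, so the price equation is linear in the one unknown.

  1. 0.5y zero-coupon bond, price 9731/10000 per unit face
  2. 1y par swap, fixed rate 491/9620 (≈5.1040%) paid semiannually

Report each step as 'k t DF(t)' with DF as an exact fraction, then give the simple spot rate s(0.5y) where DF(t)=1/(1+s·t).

step 1 [0.5y] zero: DF = P = 9731/10000 ≈ 0.973100
step 2 [1y] swap r/2=491/19240: DF=(1 − 491/19240·(0.973100))/(1+491/19240) = 9509/10000 ≈ 0.950900

1 1/2 9731/10000
2 1 9509/10000
s(0.5y) = (1/(9731/10000) − 1)/(1/2) = 538/9731 ≈ 5.5287%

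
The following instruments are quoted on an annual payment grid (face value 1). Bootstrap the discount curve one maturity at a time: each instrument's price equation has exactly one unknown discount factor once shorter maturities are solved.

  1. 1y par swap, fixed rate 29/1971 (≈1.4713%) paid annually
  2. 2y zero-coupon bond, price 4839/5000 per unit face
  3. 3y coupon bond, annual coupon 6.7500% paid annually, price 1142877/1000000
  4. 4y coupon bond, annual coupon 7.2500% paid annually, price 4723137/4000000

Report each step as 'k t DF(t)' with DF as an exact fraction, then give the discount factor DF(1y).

1 1 1971/2000
2 2 4839/5000
3 3 9471/10000
4 4 9049/10000
DF(1y) = 1971/2000 ≈ 0.985500

step 1 [1y] swap r/1=29/1971: DF=(1 − 29/1971·(0))/(1+29/1971) = 1971/2000 ≈ 0.985500
step 2 [2y] zero: DF = P = 4839/5000 ≈ 0.967800
step 3 [3y] bond c/1=27/400: DF=(1142877/1000000 − 27/400·(0.985500+0.967800))/(1+27/400) = 9471/10000 ≈ 0.947100
step 4 [4y] bond c/1=29/400: DF=(4723137/4000000 − 29/400·(0.985500+0.967800+0.947100))/(1+29/400) = 9049/10000 ≈ 0.904900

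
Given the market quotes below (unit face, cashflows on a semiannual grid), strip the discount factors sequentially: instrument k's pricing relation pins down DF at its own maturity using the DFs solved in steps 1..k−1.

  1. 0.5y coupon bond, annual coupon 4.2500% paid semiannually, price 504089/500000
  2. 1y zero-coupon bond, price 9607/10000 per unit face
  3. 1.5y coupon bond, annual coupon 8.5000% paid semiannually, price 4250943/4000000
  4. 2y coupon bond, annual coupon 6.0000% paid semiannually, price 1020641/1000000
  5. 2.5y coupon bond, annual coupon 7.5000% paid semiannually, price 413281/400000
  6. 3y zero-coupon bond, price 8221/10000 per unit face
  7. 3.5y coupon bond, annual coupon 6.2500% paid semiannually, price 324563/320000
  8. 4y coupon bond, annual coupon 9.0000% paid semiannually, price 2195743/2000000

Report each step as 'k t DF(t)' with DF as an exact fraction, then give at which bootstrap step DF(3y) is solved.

step 1 [0.5y] bond c/2=17/800: DF=(504089/500000 − 17/800·(0))/(1+17/800) = 617/625 ≈ 0.987200
step 2 [1y] zero: DF = P = 9607/10000 ≈ 0.960700
step 3 [1.5y] bond c/2=17/400: DF=(4250943/4000000 − 17/400·(0.987200+0.960700))/(1+17/400) = 47/50 ≈ 0.940000
step 4 [2y] bond c/2=3/100: DF=(1020641/1000000 − 3/100·(0.987200+0.960700+0.940000))/(1+3/100) = 2267/2500 ≈ 0.906800
step 5 [2.5y] bond c/2=3/80: DF=(413281/400000 − 3/80·(0.987200+0.960700+0.940000+0.906800))/(1+3/80) = 8587/10000 ≈ 0.858700
step 6 [3y] zero: DF = P = 8221/10000 ≈ 0.822100
step 7 [3.5y] bond c/2=1/32: DF=(324563/320000 − 1/32·(0.987200+0.960700+0.940000+0.906800+0.858700+0.822100))/(1+1/32) = 511/625 ≈ 0.817600
step 8 [4y] bond c/2=9/200: DF=(2195743/2000000 − 9/200·(0.987200+0.960700+0.940000+0.906800+0.858700+0.822100+0.817600))/(1+9/200) = 1949/2500 ≈ 0.779600

1 1/2 617/625
2 1 9607/10000
3 3/2 47/50
4 2 2267/2500
5 5/2 8587/10000
6 3 8221/10000
7 7/2 511/625
8 4 1949/2500
DF(3y) is solved at step 6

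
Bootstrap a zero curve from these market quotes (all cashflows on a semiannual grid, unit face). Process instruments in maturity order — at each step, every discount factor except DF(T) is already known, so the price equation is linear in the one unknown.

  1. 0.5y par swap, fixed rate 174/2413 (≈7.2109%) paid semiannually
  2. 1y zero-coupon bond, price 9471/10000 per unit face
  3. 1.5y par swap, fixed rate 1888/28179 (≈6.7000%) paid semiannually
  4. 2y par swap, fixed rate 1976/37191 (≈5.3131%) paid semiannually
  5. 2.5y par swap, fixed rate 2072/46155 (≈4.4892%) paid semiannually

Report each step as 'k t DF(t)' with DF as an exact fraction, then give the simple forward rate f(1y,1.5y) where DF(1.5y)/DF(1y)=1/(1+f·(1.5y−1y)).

1 1/2 2413/2500
2 1 9471/10000
3 3/2 566/625
4 2 2253/2500
5 5/2 2241/2500
f(1y,1.5y) = ((9471/10000)/(566/625) − 1)/(1/2) = 415/4528 ≈ 9.1652%

step 1 [0.5y] swap r/2=87/2413: DF=(1 − 87/2413·(0))/(1+87/2413) = 2413/2500 ≈ 0.965200
step 2 [1y] zero: DF = P = 9471/10000 ≈ 0.947100
step 3 [1.5y] swap r/2=944/28179: DF=(1 − 944/28179·(0.965200+0.947100))/(1+944/28179) = 566/625 ≈ 0.905600
step 4 [2y] swap r/2=988/37191: DF=(1 − 988/37191·(0.965200+0.947100+0.905600))/(1+988/37191) = 2253/2500 ≈ 0.901200
step 5 [2.5y] swap r/2=1036/46155: DF=(1 − 1036/46155·(0.965200+0.947100+0.905600+0.901200))/(1+1036/46155) = 2241/2500 ≈ 0.896400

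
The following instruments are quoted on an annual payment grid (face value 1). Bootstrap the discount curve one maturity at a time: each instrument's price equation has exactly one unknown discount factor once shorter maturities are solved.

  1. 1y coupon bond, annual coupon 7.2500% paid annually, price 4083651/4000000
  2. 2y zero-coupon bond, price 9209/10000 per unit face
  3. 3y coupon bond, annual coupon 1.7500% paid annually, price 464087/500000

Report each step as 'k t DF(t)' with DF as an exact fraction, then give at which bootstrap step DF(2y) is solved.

1 1 9519/10000
2 2 9209/10000
3 3 22/25
DF(2y) is solved at step 2

step 1 [1y] bond c/1=29/400: DF=(4083651/4000000 − 29/400·(0))/(1+29/400) = 9519/10000 ≈ 0.951900
step 2 [2y] zero: DF = P = 9209/10000 ≈ 0.920900
step 3 [3y] bond c/1=7/400: DF=(464087/500000 − 7/400·(0.951900+0.920900))/(1+7/400) = 22/25 ≈ 0.880000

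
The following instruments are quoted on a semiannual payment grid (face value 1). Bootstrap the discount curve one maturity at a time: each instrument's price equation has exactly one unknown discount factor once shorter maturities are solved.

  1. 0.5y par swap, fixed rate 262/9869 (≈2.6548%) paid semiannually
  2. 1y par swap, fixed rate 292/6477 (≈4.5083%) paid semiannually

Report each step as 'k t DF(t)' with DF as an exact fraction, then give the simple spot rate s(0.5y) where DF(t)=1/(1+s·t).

1 1/2 9869/10000
2 1 4781/5000
s(0.5y) = (1/(9869/10000) − 1)/(1/2) = 262/9869 ≈ 2.6548%

step 1 [0.5y] swap r/2=131/9869: DF=(1 − 131/9869·(0))/(1+131/9869) = 9869/10000 ≈ 0.986900
step 2 [1y] swap r/2=146/6477: DF=(1 − 146/6477·(0.986900))/(1+146/6477) = 4781/5000 ≈ 0.956200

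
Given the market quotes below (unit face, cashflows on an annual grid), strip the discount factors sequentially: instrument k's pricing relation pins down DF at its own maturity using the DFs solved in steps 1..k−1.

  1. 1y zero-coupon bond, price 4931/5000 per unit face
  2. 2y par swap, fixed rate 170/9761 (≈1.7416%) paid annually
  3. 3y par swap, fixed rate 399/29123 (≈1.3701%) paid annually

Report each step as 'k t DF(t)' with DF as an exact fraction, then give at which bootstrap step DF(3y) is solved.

1 1 4931/5000
2 2 483/500
3 3 9601/10000
DF(3y) is solved at step 3

step 1 [1y] zero: DF = P = 4931/5000 ≈ 0.986200
step 2 [2y] swap r/1=170/9761: DF=(1 − 170/9761·(0.986200))/(1+170/9761) = 483/500 ≈ 0.966000
step 3 [3y] swap r/1=399/29123: DF=(1 − 399/29123·(0.986200+0.966000))/(1+399/29123) = 9601/10000 ≈ 0.960100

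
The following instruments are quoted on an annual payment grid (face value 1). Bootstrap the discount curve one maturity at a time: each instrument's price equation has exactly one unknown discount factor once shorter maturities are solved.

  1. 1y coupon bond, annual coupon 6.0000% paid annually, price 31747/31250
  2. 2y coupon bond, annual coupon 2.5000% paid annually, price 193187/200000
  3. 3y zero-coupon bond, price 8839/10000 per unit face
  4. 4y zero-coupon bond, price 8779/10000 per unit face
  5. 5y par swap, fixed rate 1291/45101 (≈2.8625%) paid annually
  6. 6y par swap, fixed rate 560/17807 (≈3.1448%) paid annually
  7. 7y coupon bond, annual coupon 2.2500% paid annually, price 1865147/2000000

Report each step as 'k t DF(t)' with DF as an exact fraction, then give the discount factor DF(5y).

1 1 599/625
2 2 919/1000
3 3 8839/10000
4 4 8779/10000
5 5 8709/10000
6 6 104/125
7 7 1589/2000
DF(5y) = 8709/10000 ≈ 0.870900

step 1 [1y] bond c/1=3/50: DF=(31747/31250 − 3/50·(0))/(1+3/50) = 599/625 ≈ 0.958400
step 2 [2y] bond c/1=1/40: DF=(193187/200000 − 1/40·(0.958400))/(1+1/40) = 919/1000 ≈ 0.919000
step 3 [3y] zero: DF = P = 8839/10000 ≈ 0.883900
step 4 [4y] zero: DF = P = 8779/10000 ≈ 0.877900
step 5 [5y] swap r/1=1291/45101: DF=(1 − 1291/45101·(0.958400+0.919000+0.883900+0.877900))/(1+1291/45101) = 8709/10000 ≈ 0.870900
step 6 [6y] swap r/1=560/17807: DF=(1 − 560/17807·(0.958400+0.919000+0.883900+0.877900+0.870900))/(1+560/17807) = 104/125 ≈ 0.832000
step 7 [7y] bond c/1=9/400: DF=(1865147/2000000 − 9/400·(0.958400+0.919000+0.883900+0.877900+0.870900+0.832000))/(1+9/400) = 1589/2000 ≈ 0.794500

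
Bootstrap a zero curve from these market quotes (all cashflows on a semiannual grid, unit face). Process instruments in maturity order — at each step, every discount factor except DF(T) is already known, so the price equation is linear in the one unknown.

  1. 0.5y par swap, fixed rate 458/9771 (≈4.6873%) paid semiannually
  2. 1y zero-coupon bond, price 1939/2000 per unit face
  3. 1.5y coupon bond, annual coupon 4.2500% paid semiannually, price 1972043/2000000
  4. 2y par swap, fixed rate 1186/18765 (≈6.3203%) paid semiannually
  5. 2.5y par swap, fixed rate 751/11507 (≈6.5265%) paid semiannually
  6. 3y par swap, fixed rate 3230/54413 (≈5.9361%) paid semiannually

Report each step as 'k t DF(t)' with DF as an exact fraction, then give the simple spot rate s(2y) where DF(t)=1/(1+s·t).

step 1 [0.5y] swap r/2=229/9771: DF=(1 − 229/9771·(0))/(1+229/9771) = 9771/10000 ≈ 0.977100
step 2 [1y] zero: DF = P = 1939/2000 ≈ 0.969500
step 3 [1.5y] bond c/2=17/800: DF=(1972043/2000000 − 17/800·(0.977100+0.969500))/(1+17/800) = 37/40 ≈ 0.925000
step 4 [2y] swap r/2=593/18765: DF=(1 − 593/18765·(0.977100+0.969500+0.925000))/(1+593/18765) = 4407/5000 ≈ 0.881400
step 5 [2.5y] swap r/2=751/23014: DF=(1 − 751/23014·(0.977100+0.969500+0.925000+0.881400))/(1+751/23014) = 4249/5000 ≈ 0.849800
step 6 [3y] swap r/2=1615/54413: DF=(1 − 1615/54413·(0.977100+0.969500+0.925000+0.881400+0.849800))/(1+1615/54413) = 1677/2000 ≈ 0.838500

1 1/2 9771/10000
2 1 1939/2000
3 3/2 37/40
4 2 4407/5000
5 5/2 4249/5000
6 3 1677/2000
s(2y) = (1/(4407/5000) − 1)/(2) = 593/8814 ≈ 6.7279%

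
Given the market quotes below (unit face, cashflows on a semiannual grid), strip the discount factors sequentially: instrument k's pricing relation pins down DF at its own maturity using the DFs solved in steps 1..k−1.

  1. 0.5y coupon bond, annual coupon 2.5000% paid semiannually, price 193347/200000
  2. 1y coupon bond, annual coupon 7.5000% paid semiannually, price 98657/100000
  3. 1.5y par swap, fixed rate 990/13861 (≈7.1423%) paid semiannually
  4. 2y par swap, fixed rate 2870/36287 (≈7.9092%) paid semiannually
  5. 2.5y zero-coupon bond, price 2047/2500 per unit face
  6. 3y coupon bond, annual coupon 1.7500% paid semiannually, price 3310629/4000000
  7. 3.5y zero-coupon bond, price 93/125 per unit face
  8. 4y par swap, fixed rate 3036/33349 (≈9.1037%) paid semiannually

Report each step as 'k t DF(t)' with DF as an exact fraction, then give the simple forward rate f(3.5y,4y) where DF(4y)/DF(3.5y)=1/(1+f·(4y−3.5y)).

1 1/2 2387/2500
2 1 2291/2500
3 3/2 901/1000
4 2 1713/2000
5 5/2 2047/2500
6 3 7819/10000
7 7/2 93/125
8 4 1741/2500
f(3.5y,4y) = ((93/125)/(1741/2500) − 1)/(1/2) = 238/1741 ≈ 13.6703%

step 1 [0.5y] bond c/2=1/80: DF=(193347/200000 − 1/80·(0))/(1+1/80) = 2387/2500 ≈ 0.954800
step 2 [1y] bond c/2=3/80: DF=(98657/100000 − 3/80·(0.954800))/(1+3/80) = 2291/2500 ≈ 0.916400
step 3 [1.5y] swap r/2=495/13861: DF=(1 − 495/13861·(0.954800+0.916400))/(1+495/13861) = 901/1000 ≈ 0.901000
step 4 [2y] swap r/2=1435/36287: DF=(1 − 1435/36287·(0.954800+0.916400+0.901000))/(1+1435/36287) = 1713/2000 ≈ 0.856500
step 5 [2.5y] zero: DF = P = 2047/2500 ≈ 0.818800
step 6 [3y] bond c/2=7/800: DF=(3310629/4000000 − 7/800·(0.954800+0.916400+0.901000+0.856500+0.818800))/(1+7/800) = 7819/10000 ≈ 0.781900
step 7 [3.5y] zero: DF = P = 93/125 ≈ 0.744000
step 8 [4y] swap r/2=1518/33349: DF=(1 − 1518/33349·(0.954800+0.916400+0.901000+0.856500+0.818800+0.781900+0.744000))/(1+1518/33349) = 1741/2500 ≈ 0.696400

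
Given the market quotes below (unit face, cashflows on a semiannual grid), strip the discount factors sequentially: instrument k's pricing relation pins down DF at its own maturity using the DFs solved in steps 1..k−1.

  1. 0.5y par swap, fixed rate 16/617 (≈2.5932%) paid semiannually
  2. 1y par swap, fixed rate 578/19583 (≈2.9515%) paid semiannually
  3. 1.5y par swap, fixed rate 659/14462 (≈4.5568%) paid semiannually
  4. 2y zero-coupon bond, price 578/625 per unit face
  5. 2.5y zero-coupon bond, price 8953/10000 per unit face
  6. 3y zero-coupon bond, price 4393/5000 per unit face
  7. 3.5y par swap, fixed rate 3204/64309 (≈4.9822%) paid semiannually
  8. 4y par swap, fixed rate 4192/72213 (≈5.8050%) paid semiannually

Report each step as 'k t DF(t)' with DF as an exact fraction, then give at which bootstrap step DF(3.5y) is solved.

step 1 [0.5y] swap r/2=8/617: DF=(1 − 8/617·(0))/(1+8/617) = 617/625 ≈ 0.987200
step 2 [1y] swap r/2=289/19583: DF=(1 − 289/19583·(0.987200))/(1+289/19583) = 9711/10000 ≈ 0.971100
step 3 [1.5y] swap r/2=659/28924: DF=(1 − 659/28924·(0.987200+0.971100))/(1+659/28924) = 9341/10000 ≈ 0.934100
step 4 [2y] zero: DF = P = 578/625 ≈ 0.924800
step 5 [2.5y] zero: DF = P = 8953/10000 ≈ 0.895300
step 6 [3y] zero: DF = P = 4393/5000 ≈ 0.878600
step 7 [3.5y] swap r/2=1602/64309: DF=(1 − 1602/64309·(0.987200+0.971100+0.934100+0.924800+0.895300+0.878600))/(1+1602/64309) = 4199/5000 ≈ 0.839800
step 8 [4y] swap r/2=2096/72213: DF=(1 − 2096/72213·(0.987200+0.971100+0.934100+0.924800+0.895300+0.878600+0.839800))/(1+2096/72213) = 494/625 ≈ 0.790400

1 1/2 617/625
2 1 9711/10000
3 3/2 9341/10000
4 2 578/625
5 5/2 8953/10000
6 3 4393/5000
7 7/2 4199/5000
8 4 494/625
DF(3.5y) is solved at step 7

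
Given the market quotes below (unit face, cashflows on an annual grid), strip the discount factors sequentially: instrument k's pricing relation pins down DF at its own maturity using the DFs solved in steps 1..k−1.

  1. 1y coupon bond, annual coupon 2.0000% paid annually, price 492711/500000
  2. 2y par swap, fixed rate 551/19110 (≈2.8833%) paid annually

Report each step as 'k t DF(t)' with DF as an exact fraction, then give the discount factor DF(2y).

1 1 9661/10000
2 2 9449/10000
DF(2y) = 9449/10000 ≈ 0.944900

step 1 [1y] bond c/1=1/50: DF=(492711/500000 − 1/50·(0))/(1+1/50) = 9661/10000 ≈ 0.966100
step 2 [2y] swap r/1=551/19110: DF=(1 − 551/19110·(0.966100))/(1+551/19110) = 9449/10000 ≈ 0.944900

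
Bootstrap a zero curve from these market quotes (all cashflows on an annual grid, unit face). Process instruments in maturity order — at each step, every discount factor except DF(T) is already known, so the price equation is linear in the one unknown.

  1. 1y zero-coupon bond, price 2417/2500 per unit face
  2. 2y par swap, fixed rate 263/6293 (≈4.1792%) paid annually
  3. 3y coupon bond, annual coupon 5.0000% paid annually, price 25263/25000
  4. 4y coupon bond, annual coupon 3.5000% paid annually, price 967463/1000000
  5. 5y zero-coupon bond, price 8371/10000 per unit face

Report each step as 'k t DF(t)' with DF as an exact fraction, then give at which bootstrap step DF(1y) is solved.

1 1 2417/2500
2 2 9211/10000
3 3 349/400
4 4 4207/5000
5 5 8371/10000
DF(1y) is solved at step 1

step 1 [1y] zero: DF = P = 2417/2500 ≈ 0.966800
step 2 [2y] swap r/1=263/6293: DF=(1 − 263/6293·(0.966800))/(1+263/6293) = 9211/10000 ≈ 0.921100
step 3 [3y] bond c/1=1/20: DF=(25263/25000 − 1/20·(0.966800+0.921100))/(1+1/20) = 349/400 ≈ 0.872500
step 4 [4y] bond c/1=7/200: DF=(967463/1000000 − 7/200·(0.966800+0.921100+0.872500))/(1+7/200) = 4207/5000 ≈ 0.841400
step 5 [5y] zero: DF = P = 8371/10000 ≈ 0.837100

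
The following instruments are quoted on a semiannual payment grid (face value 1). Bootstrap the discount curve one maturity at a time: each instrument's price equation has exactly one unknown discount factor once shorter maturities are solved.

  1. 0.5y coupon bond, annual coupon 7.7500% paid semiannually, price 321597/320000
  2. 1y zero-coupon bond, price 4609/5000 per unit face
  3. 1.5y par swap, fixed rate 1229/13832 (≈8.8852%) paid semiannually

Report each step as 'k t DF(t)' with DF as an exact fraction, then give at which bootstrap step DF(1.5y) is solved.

1 1/2 387/400
2 1 4609/5000
3 3/2 8771/10000
DF(1.5y) is solved at step 3

step 1 [0.5y] bond c/2=31/800: DF=(321597/320000 − 31/800·(0))/(1+31/800) = 387/400 ≈ 0.967500
step 2 [1y] zero: DF = P = 4609/5000 ≈ 0.921800
step 3 [1.5y] swap r/2=1229/27664: DF=(1 − 1229/27664·(0.967500+0.921800))/(1+1229/27664) = 8771/10000 ≈ 0.877100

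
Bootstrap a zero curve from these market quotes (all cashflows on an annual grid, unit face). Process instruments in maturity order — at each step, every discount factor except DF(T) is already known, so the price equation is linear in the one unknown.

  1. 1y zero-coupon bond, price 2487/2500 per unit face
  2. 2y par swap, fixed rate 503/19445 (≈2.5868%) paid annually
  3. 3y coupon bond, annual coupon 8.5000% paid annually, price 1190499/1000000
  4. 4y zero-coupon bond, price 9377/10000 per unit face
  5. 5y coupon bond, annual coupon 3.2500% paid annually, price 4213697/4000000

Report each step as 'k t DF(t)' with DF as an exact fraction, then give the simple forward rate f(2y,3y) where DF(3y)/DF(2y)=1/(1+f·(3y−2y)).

1 1 2487/2500
2 2 9497/10000
3 3 9449/10000
4 4 9377/10000
5 5 4499/5000
f(2y,3y) = ((9497/10000)/(9449/10000) − 1)/(1) = 48/9449 ≈ 0.5080%

step 1 [1y] zero: DF = P = 2487/2500 ≈ 0.994800
step 2 [2y] swap r/1=503/19445: DF=(1 − 503/19445·(0.994800))/(1+503/19445) = 9497/10000 ≈ 0.949700
step 3 [3y] bond c/1=17/200: DF=(1190499/1000000 − 17/200·(0.994800+0.949700))/(1+17/200) = 9449/10000 ≈ 0.944900
step 4 [4y] zero: DF = P = 9377/10000 ≈ 0.937700
step 5 [5y] bond c/1=13/400: DF=(4213697/4000000 − 13/400·(0.994800+0.949700+0.944900+0.937700))/(1+13/400) = 4499/5000 ≈ 0.899800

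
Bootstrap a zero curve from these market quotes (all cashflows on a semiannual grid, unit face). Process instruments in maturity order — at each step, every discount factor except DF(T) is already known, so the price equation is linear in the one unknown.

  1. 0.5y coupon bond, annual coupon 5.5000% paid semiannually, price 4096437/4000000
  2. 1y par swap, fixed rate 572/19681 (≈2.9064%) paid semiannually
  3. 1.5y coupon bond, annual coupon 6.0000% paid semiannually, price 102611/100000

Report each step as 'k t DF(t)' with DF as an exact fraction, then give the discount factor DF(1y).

1 1/2 9967/10000
2 1 4857/5000
3 3/2 9389/10000
DF(1y) = 4857/5000 ≈ 0.971400

step 1 [0.5y] bond c/2=11/400: DF=(4096437/4000000 − 11/400·(0))/(1+11/400) = 9967/10000 ≈ 0.996700
step 2 [1y] swap r/2=286/19681: DF=(1 − 286/19681·(0.996700))/(1+286/19681) = 4857/5000 ≈ 0.971400
step 3 [1.5y] bond c/2=3/100: DF=(102611/100000 − 3/100·(0.996700+0.971400))/(1+3/100) = 9389/10000 ≈ 0.938900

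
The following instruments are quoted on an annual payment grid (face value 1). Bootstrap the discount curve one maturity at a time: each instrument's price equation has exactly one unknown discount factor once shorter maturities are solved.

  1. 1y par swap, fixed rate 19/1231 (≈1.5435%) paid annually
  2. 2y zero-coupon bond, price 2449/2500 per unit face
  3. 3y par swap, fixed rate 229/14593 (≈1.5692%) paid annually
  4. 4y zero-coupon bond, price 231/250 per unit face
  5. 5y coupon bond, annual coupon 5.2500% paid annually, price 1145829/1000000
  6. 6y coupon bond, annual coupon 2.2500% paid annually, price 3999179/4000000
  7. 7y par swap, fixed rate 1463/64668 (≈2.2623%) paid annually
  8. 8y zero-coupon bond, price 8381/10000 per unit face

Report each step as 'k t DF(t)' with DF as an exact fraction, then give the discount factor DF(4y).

1 1 1231/1250
2 2 2449/2500
3 3 4771/5000
4 4 231/250
5 5 897/1000
6 6 1747/2000
7 7 8537/10000
8 8 8381/10000
DF(4y) = 231/250 ≈ 0.924000

step 1 [1y] swap r/1=19/1231: DF=(1 − 19/1231·(0))/(1+19/1231) = 1231/1250 ≈ 0.984800
step 2 [2y] zero: DF = P = 2449/2500 ≈ 0.979600
step 3 [3y] swap r/1=229/14593: DF=(1 − 229/14593·(0.984800+0.979600))/(1+229/14593) = 4771/5000 ≈ 0.954200
step 4 [4y] zero: DF = P = 231/250 ≈ 0.924000
step 5 [5y] bond c/1=21/400: DF=(1145829/1000000 − 21/400·(0.984800+0.979600+0.954200+0.924000))/(1+21/400) = 897/1000 ≈ 0.897000
step 6 [6y] bond c/1=9/400: DF=(3999179/4000000 − 9/400·(0.984800+0.979600+0.954200+0.924000+0.897000))/(1+9/400) = 1747/2000 ≈ 0.873500
step 7 [7y] swap r/1=1463/64668: DF=(1 − 1463/64668·(0.984800+0.979600+0.954200+0.924000+0.897000+0.873500))/(1+1463/64668) = 8537/10000 ≈ 0.853700
step 8 [8y] zero: DF = P = 8381/10000 ≈ 0.838100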